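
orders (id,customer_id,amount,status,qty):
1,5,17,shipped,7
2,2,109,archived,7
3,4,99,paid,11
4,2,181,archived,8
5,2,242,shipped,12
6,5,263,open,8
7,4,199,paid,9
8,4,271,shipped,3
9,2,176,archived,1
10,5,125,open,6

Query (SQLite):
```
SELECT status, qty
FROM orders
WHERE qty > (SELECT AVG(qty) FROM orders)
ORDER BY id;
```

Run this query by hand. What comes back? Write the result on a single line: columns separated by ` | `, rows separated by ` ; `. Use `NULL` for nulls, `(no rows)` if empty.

Scalar subquery: AVG(qty) over all orders rows = 7.2.
Keep rows where qty > that value.

paid | 11 ; archived | 8 ; shipped | 12 ; open | 8 ; paid | 9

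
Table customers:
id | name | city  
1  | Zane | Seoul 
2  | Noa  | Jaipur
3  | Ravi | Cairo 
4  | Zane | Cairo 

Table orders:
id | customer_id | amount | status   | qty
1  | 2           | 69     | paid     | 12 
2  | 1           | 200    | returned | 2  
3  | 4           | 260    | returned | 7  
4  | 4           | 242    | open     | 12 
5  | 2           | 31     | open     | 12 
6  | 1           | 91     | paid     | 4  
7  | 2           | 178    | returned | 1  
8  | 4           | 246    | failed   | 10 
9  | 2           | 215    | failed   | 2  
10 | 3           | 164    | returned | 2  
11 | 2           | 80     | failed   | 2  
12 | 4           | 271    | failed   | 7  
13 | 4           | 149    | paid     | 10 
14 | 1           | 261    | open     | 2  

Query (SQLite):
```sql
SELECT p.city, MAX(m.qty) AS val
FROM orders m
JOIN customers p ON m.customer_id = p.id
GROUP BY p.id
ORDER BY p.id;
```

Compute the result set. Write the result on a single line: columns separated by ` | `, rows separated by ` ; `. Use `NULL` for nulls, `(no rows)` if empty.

Join each orders row to its customers via customer_id.
Group joined rows by customers.id; compute MAX(m.qty) per group.
  1: ids {2, 6, 14} → MAX(m.qty)=4
  2: ids {1, 5, 7, 9, 11} → MAX(m.qty)=12
  3: ids {10} → MAX(m.qty)=2
  4: ids {3, 4, 8, 12, 13} → MAX(m.qty)=12

Seoul | 4 ; Jaipur | 12 ; Cairo | 2 ; Cairo | 12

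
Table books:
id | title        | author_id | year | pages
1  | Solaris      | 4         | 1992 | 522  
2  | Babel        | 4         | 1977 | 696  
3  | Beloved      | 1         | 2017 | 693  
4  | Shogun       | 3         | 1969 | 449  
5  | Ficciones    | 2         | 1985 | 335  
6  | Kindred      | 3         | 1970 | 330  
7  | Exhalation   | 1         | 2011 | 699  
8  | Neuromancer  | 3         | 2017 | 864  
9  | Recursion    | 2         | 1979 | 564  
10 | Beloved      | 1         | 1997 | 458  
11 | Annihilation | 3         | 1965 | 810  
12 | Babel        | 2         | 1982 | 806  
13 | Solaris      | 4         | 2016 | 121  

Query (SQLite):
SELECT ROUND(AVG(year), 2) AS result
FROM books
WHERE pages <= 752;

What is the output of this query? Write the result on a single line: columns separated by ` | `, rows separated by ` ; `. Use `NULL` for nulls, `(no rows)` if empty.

Rows where pages <= 752 → year values: [1992, 1977, 2017, 1969, 1985, 1970, 2011, 1979, 1997, 2016].
AVG = 19913 / 10 (rounded to 2 dp).

1991.3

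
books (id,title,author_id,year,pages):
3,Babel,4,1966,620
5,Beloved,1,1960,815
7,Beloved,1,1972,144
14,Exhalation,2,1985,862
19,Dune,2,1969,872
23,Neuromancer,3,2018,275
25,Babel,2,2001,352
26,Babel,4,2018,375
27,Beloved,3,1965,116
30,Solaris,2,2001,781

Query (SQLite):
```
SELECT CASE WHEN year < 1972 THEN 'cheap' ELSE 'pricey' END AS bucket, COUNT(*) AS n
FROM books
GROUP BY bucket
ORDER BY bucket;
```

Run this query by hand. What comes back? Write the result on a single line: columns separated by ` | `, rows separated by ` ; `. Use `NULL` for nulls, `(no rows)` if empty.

cheap | 4 ; pricey | 6

Bucket rows by year < 1972 → 'cheap' else 'pricey'; count each bucket.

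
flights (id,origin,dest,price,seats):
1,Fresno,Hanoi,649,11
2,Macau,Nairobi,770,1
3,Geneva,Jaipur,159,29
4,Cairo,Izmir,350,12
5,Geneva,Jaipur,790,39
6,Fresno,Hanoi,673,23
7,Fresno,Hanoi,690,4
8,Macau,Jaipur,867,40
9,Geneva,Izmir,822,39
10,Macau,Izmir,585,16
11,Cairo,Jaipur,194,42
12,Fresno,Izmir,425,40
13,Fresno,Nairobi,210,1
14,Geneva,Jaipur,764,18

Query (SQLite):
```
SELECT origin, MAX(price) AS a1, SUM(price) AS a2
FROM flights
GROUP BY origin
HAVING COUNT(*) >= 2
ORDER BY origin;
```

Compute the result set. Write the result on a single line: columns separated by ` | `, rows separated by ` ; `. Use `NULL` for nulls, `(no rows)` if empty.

Cairo | 350 | 544 ; Fresno | 690 | 2647 ; Geneva | 822 | 2535 ; Macau | 867 | 2222

Group flights by origin.
Per group compute: MAX(price), SUM(price).
HAVING: drop groups with fewer than 2 rows.
  Cairo: ids {4, 11} → MAX(price)=350, SUM(price)=544
  Fresno: ids {1, 6, 7, 12, 13} → MAX(price)=690, SUM(price)=2647
  Geneva: ids {3, 5, 9, 14} → MAX(price)=822, SUM(price)=2535
  Macau: ids {2, 8, 10} → MAX(price)=867, SUM(price)=2222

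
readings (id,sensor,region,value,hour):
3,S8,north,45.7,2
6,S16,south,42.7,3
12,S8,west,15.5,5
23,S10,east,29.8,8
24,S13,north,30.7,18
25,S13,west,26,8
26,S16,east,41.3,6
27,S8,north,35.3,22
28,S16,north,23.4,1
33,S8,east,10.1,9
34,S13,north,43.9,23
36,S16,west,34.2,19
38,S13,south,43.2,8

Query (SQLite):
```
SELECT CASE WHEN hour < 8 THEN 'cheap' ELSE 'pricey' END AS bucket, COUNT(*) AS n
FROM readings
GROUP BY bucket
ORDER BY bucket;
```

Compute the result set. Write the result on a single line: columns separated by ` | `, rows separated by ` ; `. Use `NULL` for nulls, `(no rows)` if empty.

cheap | 5 ; pricey | 8

Bucket rows by hour < 8 → 'cheap' else 'pricey'; count each bucket.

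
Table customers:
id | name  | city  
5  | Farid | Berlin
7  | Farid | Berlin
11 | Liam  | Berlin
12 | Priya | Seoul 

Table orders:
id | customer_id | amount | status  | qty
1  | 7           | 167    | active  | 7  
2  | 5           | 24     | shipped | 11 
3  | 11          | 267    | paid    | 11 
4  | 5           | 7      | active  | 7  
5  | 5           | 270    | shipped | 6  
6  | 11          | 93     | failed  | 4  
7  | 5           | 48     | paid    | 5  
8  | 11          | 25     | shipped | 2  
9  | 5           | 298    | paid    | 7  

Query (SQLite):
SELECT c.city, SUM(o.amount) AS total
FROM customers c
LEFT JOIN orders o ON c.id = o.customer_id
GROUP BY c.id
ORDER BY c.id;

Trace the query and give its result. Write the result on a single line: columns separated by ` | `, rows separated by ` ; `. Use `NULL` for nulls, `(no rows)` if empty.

Berlin | 647 ; Berlin | 167 ; Berlin | 385 ; Seoul | NULL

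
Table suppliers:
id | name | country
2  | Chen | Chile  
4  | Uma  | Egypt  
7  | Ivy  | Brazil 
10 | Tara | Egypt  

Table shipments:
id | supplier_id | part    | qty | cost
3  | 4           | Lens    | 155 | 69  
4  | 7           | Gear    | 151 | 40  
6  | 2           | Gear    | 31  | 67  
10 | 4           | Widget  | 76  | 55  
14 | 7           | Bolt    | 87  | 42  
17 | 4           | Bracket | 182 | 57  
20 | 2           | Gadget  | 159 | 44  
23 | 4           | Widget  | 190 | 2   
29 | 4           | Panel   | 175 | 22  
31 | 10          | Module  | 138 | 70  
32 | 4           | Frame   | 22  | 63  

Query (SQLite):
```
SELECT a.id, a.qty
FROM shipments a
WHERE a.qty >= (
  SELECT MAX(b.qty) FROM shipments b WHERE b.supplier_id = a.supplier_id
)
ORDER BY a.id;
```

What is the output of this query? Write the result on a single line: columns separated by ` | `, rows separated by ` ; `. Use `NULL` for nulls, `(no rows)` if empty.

4 | 151 ; 20 | 159 ; 23 | 190 ; 31 | 138

For each shipments row a, compute MAX(qty) over rows sharing a.supplier_id.
Keep row a if a.qty >= that per-group MAX.
  supplier_id=2: MAX(qty) = 159
  supplier_id=4: MAX(qty) = 190
  supplier_id=7: MAX(qty) = 151
  supplier_id=10: MAX(qty) = 138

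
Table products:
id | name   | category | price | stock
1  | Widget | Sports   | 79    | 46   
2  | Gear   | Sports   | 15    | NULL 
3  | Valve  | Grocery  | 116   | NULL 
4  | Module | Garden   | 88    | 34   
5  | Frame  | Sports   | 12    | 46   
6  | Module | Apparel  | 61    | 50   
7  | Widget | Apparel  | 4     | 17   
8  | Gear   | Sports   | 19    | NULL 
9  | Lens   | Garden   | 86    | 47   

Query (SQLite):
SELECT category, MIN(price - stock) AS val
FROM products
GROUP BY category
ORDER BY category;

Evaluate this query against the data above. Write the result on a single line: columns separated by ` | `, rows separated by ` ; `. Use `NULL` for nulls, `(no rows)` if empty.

Apparel | -13 ; Garden | 39 ; Grocery | NULL ; Sports | -34

For each row compute price - stock.
Group by category; take MIN of the expression per group.
  Apparel: ids {6, 7} → MIN(price - stock)=-13
  Garden: ids {4, 9} → MIN(price - stock)=39
  Grocery: ids {3} → MIN(price - stock)=NULL
  Sports: ids {1, 2, 5, 8} → MIN(price - stock)=-34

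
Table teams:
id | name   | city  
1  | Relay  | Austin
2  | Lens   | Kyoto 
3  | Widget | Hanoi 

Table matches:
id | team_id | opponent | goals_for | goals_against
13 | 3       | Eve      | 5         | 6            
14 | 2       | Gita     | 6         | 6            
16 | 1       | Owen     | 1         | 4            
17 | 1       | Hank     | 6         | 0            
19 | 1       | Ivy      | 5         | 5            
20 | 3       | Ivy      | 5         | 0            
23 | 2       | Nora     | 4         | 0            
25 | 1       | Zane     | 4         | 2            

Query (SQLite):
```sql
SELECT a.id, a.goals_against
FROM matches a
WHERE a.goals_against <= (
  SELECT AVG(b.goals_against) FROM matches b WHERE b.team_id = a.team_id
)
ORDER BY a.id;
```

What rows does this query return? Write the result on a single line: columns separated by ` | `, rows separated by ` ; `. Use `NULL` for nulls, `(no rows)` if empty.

17 | 0 ; 20 | 0 ; 23 | 0 ; 25 | 2

For each matches row a, compute AVG(goals_against) over rows sharing a.team_id.
Keep row a if a.goals_against <= that per-group AVG.
  team_id=1: AVG(goals_against) = 2.75
  team_id=2: AVG(goals_against) = 3.0
  team_id=3: AVG(goals_against) = 3.0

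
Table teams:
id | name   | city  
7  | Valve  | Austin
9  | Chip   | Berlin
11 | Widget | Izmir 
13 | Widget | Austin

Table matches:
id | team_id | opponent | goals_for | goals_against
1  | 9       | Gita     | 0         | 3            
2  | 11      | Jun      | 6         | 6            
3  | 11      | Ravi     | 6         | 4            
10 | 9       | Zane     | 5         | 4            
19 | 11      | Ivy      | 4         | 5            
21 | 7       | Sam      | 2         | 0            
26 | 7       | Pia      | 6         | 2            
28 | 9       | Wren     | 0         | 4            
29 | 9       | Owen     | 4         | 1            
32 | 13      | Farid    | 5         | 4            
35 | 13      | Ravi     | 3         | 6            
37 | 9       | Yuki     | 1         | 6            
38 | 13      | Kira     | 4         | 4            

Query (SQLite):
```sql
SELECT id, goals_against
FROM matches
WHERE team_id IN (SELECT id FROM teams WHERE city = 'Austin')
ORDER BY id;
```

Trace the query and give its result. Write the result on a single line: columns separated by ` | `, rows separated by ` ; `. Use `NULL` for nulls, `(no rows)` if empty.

Inner query: teams.id where city = 'Austin'.
Outer: keep matches rows whose team_id is in that set.
Inner query → {7, 13}

21 | 0 ; 26 | 2 ; 32 | 4 ; 35 | 6 ; 38 | 4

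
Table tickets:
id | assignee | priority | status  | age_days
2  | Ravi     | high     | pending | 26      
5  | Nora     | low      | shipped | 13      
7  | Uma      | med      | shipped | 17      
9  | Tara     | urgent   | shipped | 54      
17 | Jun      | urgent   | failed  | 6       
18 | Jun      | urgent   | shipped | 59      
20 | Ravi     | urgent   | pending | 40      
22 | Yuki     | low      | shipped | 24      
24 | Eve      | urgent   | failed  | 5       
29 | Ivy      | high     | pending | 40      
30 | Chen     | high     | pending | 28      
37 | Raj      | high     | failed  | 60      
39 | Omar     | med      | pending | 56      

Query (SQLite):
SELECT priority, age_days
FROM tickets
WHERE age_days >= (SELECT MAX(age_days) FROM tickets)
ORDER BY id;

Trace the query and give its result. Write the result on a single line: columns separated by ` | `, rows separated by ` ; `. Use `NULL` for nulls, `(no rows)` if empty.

high | 60

Scalar subquery: MAX(age_days) over all tickets rows = 60.
Keep rows where age_days >= that value.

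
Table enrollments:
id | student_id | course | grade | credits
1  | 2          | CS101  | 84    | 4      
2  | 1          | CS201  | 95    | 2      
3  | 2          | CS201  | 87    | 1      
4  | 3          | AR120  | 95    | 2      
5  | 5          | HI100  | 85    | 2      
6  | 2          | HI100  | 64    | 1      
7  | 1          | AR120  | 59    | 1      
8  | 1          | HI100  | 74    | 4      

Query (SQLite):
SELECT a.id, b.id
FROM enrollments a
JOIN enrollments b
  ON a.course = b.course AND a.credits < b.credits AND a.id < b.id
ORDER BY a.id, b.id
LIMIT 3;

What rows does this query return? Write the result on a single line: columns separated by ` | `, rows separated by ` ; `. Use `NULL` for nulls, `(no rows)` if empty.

Pairs (a,b) with same course, a.credits < b.credits, a.id < b.id.
course groups: AR120:{4,7} CS101:{1} CS201:{2,3} HI100:{5,6,8}
Ordered by (a.id, b.id); first 3.

5 | 8 ; 6 | 8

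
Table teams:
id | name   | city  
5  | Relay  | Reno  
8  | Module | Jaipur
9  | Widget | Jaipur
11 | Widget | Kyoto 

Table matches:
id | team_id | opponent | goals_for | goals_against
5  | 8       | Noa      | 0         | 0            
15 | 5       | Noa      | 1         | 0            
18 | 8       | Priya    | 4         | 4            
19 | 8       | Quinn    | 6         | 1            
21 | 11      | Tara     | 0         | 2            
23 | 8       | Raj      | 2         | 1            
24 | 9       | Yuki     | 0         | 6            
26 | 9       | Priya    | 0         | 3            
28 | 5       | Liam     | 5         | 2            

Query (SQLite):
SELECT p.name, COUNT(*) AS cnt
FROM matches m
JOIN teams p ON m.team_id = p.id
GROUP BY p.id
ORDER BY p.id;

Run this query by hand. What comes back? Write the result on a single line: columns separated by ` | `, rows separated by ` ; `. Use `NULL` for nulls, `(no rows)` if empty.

Relay | 2 ; Module | 4 ; Widget | 2 ; Widget | 1

Join each matches row to its teams via team_id.
Group joined rows by teams.id; compute COUNT(*) per group.
  5: ids {15, 28} → COUNT(*)=2
  8: ids {5, 18, 19, 23} → COUNT(*)=4
  9: ids {24, 26} → COUNT(*)=2
  11: ids {21} → COUNT(*)=1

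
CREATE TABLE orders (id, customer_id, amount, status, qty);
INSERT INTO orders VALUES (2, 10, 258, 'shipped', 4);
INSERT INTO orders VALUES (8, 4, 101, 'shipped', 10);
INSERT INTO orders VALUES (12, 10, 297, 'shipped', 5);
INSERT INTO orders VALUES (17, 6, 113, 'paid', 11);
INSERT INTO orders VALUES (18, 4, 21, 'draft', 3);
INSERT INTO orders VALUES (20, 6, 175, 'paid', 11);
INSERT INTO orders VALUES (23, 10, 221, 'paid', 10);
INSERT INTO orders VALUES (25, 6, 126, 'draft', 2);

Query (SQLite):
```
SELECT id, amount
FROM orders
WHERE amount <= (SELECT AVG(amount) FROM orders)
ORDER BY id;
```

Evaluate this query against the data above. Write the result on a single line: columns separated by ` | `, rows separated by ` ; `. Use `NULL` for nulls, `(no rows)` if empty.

8 | 101 ; 17 | 113 ; 18 | 21 ; 25 | 126

Scalar subquery: AVG(amount) over all orders rows = 164.0.
Keep rows where amount <= that value.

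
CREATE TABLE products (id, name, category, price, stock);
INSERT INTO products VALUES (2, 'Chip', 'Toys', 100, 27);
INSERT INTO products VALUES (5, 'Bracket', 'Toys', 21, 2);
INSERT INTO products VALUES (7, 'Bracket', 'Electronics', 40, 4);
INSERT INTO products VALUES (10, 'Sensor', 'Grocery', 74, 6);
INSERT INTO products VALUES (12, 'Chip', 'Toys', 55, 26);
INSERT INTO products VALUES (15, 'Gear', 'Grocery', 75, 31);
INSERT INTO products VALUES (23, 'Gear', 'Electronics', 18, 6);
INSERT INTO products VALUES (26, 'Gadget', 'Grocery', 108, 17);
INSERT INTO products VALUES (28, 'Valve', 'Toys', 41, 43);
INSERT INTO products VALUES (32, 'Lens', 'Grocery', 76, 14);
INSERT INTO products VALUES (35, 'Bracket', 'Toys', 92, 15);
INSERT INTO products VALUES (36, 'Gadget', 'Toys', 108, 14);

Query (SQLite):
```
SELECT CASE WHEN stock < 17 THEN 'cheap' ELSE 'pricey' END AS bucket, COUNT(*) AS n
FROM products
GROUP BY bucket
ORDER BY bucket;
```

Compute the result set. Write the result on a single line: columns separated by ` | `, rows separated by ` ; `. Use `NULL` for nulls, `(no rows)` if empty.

Bucket rows by stock < 17 → 'cheap' else 'pricey'; count each bucket.

cheap | 7 ; pricey | 5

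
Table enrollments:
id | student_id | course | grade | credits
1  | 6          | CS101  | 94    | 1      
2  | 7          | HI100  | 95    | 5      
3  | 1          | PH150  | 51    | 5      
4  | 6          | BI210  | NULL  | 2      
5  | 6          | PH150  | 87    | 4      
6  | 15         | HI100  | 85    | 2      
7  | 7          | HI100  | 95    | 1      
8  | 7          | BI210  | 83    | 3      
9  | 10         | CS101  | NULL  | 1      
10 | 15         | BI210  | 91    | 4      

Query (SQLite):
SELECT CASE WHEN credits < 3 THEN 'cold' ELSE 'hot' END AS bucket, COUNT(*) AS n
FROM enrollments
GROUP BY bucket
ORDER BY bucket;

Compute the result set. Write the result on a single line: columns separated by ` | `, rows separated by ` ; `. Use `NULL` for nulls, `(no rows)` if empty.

Bucket rows by credits < 3 → 'cold' else 'hot'; count each bucket.

cold | 5 ; hot | 5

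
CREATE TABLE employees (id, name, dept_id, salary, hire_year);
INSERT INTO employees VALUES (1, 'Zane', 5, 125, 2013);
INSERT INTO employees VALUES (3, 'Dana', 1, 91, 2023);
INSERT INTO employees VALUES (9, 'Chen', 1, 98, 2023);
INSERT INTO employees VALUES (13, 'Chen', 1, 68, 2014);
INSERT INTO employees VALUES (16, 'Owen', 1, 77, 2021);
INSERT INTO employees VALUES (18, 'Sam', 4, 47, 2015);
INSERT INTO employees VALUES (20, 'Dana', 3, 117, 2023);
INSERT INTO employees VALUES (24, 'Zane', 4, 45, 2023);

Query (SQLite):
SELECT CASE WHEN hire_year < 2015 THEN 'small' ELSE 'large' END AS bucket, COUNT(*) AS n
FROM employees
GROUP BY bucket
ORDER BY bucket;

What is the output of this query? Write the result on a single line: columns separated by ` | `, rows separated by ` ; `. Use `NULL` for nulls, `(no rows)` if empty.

large | 6 ; small | 2

Bucket rows by hire_year < 2015 → 'small' else 'large'; count each bucket.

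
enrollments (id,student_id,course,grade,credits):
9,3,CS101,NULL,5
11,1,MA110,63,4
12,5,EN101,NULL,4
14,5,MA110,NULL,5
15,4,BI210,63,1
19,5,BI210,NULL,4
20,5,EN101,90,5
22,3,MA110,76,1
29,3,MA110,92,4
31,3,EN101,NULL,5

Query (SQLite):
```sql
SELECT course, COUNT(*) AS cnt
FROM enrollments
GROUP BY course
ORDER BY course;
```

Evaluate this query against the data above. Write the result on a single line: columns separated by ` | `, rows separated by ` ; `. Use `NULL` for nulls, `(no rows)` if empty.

BI210 | 2 ; CS101 | 1 ; EN101 | 3 ; MA110 | 4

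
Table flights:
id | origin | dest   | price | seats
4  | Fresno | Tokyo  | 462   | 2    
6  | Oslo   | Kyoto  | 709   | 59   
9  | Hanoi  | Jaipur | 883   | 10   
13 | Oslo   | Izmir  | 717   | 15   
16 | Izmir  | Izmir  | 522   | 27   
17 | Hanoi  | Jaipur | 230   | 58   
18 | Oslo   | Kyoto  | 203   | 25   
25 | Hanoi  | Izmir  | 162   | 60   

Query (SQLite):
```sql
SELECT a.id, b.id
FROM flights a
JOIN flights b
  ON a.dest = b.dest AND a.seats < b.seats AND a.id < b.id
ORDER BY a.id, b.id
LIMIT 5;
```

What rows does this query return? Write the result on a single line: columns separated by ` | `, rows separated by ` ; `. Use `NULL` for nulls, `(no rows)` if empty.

Pairs (a,b) with same dest, a.seats < b.seats, a.id < b.id.
dest groups: Izmir:{13,16,25} Jaipur:{9,17} Kyoto:{6,18} Tokyo:{4}
Ordered by (a.id, b.id); first 5.

9 | 17 ; 13 | 16 ; 13 | 25 ; 16 | 25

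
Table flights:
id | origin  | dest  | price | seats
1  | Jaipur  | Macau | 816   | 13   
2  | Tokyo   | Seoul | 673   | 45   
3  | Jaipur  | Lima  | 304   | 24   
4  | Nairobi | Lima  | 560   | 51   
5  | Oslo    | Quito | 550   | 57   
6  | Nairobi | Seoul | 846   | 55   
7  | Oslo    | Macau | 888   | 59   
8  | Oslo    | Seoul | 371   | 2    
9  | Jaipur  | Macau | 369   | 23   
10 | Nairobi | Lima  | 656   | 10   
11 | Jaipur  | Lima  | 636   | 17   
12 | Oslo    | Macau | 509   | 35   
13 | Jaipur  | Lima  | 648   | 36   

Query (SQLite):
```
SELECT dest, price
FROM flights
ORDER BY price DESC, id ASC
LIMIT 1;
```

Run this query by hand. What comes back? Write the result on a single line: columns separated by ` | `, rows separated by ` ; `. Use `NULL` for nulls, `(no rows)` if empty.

Macau | 888

Sort by price desc, tiebreak id asc: (888, id=7), (846, id=6), (816, id=1), (673, id=2) …. Take first 1.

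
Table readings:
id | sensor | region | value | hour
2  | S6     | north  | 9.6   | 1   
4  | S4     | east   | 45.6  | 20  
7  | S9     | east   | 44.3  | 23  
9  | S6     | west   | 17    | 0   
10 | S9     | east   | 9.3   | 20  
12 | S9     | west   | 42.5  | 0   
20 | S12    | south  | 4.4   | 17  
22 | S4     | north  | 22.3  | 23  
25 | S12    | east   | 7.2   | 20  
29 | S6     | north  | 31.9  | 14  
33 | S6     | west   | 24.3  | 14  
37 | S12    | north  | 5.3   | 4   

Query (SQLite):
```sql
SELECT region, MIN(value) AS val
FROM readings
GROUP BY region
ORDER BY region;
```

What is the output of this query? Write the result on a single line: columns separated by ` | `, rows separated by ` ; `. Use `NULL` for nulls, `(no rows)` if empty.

Partition readings by region; compute MIN(value) within each group.
  east: ids {4, 7, 10, 25} → MIN(value)=7.2
  north: ids {2, 22, 29, 37} → MIN(value)=5.3
  south: ids {20} → MIN(value)=4.4
  west: ids {9, 12, 33} → MIN(value)=17

east | 7.2 ; north | 5.3 ; south | 4.4 ; west | 17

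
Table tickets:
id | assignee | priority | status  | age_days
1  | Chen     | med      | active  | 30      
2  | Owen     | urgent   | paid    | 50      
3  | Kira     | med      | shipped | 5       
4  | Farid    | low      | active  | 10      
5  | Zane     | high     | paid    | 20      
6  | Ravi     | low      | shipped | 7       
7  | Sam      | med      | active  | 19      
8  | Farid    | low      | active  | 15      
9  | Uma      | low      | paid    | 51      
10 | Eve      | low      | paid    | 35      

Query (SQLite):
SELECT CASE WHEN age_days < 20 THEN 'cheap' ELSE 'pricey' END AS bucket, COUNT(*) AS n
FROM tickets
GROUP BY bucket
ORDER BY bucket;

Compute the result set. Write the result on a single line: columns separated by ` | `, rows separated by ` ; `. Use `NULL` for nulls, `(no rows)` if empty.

Bucket rows by age_days < 20 → 'cheap' else 'pricey'; count each bucket.

cheap | 5 ; pricey | 5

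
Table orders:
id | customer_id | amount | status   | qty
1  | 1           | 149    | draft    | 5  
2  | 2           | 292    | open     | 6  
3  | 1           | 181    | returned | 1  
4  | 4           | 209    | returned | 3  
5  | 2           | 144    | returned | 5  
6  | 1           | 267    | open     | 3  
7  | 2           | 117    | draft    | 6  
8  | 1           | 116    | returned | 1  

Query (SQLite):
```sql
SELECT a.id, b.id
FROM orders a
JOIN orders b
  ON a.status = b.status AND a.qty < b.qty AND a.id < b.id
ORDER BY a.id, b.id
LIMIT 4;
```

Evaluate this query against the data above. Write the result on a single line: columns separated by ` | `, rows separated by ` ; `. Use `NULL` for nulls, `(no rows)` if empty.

1 | 7 ; 3 | 4 ; 3 | 5 ; 4 | 5

Pairs (a,b) with same status, a.qty < b.qty, a.id < b.id.
status groups: draft:{1,7} open:{2,6} returned:{3,4,5,8}
Ordered by (a.id, b.id); first 4.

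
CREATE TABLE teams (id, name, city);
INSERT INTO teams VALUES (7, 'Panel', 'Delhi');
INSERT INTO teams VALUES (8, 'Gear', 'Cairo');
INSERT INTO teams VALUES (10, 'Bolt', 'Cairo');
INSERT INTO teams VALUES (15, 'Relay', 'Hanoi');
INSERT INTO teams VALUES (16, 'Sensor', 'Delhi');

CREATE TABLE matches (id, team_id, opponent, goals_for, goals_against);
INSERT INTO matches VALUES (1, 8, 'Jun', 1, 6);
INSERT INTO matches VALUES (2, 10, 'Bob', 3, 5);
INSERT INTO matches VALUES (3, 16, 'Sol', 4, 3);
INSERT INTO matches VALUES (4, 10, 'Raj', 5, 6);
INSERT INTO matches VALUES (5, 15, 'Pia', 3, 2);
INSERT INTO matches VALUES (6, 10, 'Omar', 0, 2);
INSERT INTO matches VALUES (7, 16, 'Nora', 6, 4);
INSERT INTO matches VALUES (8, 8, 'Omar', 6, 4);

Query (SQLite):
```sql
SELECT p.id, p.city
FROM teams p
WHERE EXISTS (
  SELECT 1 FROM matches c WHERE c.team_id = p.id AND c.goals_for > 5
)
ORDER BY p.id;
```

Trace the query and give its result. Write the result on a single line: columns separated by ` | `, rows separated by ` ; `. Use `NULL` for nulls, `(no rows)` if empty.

8 | Cairo ; 16 | Delhi

For each teams row, check whether any matches with matching team_id has goals_for > 5.
Keep rows where that is true.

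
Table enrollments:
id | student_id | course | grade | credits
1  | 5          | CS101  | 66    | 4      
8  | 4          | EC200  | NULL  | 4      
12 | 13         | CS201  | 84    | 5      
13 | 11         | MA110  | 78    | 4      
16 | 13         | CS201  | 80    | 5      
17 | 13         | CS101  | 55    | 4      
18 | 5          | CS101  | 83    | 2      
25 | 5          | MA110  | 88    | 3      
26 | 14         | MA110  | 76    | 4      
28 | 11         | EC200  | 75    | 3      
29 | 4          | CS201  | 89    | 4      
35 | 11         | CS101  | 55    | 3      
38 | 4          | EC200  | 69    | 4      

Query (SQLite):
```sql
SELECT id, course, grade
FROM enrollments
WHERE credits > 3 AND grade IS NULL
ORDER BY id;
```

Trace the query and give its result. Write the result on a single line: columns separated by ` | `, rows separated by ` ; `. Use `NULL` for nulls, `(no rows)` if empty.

credits > 3: ids {1, 8, 12, 13, 16, 17, 26, 29, 38}
grade IS NULL: ids {8}
Combine with AND.

8 | EC200 | NULL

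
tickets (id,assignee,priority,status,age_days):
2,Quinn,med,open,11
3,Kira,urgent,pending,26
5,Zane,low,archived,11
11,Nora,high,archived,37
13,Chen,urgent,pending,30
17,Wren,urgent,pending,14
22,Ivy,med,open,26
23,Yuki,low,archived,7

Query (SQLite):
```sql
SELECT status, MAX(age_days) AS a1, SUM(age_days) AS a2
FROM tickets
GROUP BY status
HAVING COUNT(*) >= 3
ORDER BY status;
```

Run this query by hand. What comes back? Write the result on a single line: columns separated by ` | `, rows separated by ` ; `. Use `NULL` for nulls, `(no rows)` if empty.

Group tickets by status.
Per group compute: MAX(age_days), SUM(age_days).
HAVING: drop groups with fewer than 3 rows.
  archived: ids {5, 11, 23} → MAX(age_days)=37, SUM(age_days)=55
  open: ids {2, 22} → MAX(age_days)=26, SUM(age_days)=37
  pending: ids {3, 13, 17} → MAX(age_days)=30, SUM(age_days)=70

archived | 37 | 55 ; pending | 30 | 70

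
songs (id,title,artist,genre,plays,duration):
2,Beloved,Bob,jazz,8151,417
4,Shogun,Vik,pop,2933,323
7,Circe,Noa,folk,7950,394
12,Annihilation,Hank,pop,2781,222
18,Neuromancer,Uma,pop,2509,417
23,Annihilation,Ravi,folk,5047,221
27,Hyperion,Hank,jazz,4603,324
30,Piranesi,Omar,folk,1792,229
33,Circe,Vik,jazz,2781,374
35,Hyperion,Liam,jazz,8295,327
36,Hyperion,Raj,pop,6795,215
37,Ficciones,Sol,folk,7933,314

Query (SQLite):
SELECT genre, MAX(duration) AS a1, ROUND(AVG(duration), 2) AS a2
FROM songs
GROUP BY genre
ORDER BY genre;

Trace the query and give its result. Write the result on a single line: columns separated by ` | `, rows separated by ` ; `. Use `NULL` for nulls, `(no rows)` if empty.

Group songs by genre.
Per group compute: MAX(duration), ROUND(AVG(duration), 2).
  folk: ids {7, 23, 30, 37} → MAX(duration)=394, ROUND(AVG(duration), 2)=289.5
  jazz: ids {2, 27, 33, 35} → MAX(duration)=417, ROUND(AVG(duration), 2)=360.5
  pop: ids {4, 12, 18, 36} → MAX(duration)=417, ROUND(AVG(duration), 2)=294.25

folk | 394 | 289.5 ; jazz | 417 | 360.5 ; pop | 417 | 294.25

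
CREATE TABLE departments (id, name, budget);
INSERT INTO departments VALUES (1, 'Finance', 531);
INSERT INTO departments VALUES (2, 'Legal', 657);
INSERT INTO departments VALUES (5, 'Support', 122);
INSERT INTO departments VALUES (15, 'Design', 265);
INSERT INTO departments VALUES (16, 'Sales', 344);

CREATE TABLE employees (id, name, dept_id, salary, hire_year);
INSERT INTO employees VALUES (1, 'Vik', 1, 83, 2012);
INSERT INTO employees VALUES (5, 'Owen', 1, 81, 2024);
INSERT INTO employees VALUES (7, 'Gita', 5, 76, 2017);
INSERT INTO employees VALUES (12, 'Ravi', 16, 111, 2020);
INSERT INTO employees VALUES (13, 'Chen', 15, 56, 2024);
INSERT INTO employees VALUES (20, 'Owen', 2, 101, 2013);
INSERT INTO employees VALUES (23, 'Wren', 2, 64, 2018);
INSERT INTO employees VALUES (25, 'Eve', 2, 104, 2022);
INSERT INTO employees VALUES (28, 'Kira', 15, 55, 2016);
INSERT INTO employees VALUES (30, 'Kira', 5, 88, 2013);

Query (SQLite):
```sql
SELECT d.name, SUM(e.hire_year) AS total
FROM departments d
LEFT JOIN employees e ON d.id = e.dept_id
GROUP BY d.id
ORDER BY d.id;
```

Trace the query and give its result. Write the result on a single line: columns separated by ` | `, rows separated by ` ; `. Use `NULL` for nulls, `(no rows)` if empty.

LEFT JOIN keeps every departments row; unmatched ones get NULL for employees columns.
Group by departments.id and compute SUM(e.hire_year). SUM over an all-NULL group is NULL.
  1: ids {1, 5} → SUM(e.hire_year)=4036
  2: ids {20, 23, 25} → SUM(e.hire_year)=6053
  5: ids {7, 30} → SUM(e.hire_year)=4030
  15: ids {13, 28} → SUM(e.hire_year)=4040
  16: ids {12} → SUM(e.hire_year)=2020

Finance | 4036 ; Legal | 6053 ; Support | 4030 ; Design | 4040 ; Sales | 2020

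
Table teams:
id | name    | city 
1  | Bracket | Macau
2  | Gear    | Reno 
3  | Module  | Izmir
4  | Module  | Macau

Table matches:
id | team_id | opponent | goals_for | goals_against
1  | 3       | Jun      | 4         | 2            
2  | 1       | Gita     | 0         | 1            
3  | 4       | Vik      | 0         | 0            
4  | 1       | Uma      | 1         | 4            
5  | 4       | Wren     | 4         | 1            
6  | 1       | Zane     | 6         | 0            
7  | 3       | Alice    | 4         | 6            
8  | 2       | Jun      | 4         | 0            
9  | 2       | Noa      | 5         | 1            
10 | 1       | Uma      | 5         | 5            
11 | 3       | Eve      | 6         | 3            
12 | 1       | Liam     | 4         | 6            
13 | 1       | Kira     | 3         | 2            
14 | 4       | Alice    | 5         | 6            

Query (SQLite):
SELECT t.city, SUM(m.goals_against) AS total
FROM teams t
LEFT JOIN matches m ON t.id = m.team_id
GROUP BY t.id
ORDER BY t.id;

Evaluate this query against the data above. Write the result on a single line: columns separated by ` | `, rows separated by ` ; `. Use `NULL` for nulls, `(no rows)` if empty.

Macau | 18 ; Reno | 1 ; Izmir | 11 ; Macau | 7

LEFT JOIN keeps every teams row; unmatched ones get NULL for matches columns.
Group by teams.id and compute SUM(m.goals_against). SUM over an all-NULL group is NULL.
  1: ids {2, 4, 6, 10, 12, 13} → SUM(m.goals_against)=18
  2: ids {8, 9} → SUM(m.goals_against)=1
  3: ids {1, 7, 11} → SUM(m.goals_against)=11
  4: ids {3, 5, 14} → SUM(m.goals_against)=7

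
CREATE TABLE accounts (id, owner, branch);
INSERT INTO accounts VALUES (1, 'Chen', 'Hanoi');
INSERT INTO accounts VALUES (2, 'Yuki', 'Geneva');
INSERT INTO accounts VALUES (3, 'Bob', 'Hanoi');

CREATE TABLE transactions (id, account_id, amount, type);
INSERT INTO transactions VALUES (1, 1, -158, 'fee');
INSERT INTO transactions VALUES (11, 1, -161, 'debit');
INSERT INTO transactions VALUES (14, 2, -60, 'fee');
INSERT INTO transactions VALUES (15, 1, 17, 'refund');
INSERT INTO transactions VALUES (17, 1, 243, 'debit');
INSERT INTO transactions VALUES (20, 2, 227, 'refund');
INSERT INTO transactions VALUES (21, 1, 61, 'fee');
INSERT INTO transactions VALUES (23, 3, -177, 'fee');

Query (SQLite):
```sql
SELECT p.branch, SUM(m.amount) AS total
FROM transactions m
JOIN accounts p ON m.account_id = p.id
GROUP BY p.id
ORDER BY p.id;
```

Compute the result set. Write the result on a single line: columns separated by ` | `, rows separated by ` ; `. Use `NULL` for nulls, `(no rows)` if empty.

Hanoi | 2 ; Geneva | 167 ; Hanoi | -177

Join each transactions row to its accounts via account_id.
Group joined rows by accounts.id; compute SUM(m.amount) per group.
  1: ids {1, 11, 15, 17, 21} → SUM(m.amount)=2
  2: ids {14, 20} → SUM(m.amount)=167
  3: ids {23} → SUM(m.amount)=-177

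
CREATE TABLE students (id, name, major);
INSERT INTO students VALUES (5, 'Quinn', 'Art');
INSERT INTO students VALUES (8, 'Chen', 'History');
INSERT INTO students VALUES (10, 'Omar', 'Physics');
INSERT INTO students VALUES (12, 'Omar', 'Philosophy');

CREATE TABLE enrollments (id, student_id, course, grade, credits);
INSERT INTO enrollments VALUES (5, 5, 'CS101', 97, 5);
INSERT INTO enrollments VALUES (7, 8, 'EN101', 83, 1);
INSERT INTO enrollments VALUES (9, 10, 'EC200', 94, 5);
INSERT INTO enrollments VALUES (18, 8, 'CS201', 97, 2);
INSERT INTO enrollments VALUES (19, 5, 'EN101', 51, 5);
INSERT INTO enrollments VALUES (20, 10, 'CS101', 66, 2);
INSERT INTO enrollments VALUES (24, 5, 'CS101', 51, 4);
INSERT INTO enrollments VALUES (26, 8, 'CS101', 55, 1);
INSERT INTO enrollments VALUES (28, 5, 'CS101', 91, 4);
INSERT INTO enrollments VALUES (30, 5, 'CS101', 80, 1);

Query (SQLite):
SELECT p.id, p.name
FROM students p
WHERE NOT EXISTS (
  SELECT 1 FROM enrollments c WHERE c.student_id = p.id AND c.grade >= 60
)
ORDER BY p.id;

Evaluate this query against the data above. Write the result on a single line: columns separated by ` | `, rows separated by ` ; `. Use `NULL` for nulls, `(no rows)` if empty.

12 | Omar

For each students row, check whether any enrollments with matching student_id has grade >= 60.
Keep rows where that is false.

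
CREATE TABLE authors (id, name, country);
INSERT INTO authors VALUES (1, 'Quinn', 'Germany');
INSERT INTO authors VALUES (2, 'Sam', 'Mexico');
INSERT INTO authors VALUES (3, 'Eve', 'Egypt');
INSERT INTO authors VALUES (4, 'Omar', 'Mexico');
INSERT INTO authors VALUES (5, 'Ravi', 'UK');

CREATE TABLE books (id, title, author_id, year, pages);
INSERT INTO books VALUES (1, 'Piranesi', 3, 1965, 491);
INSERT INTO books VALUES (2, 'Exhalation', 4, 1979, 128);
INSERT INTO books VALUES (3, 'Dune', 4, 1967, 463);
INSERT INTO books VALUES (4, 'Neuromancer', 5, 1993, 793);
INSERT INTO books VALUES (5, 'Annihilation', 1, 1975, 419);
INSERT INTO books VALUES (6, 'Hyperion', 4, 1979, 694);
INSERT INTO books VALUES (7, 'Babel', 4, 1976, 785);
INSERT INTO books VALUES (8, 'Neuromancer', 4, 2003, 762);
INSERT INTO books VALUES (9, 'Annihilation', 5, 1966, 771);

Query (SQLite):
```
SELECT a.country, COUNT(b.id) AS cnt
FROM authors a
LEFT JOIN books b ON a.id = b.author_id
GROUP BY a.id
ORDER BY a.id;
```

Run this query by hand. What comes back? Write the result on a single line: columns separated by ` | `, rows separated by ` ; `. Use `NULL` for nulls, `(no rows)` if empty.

LEFT JOIN keeps every authors row; unmatched ones get NULL for books columns.
Group by authors.id and compute COUNT(b.id). COUNT(col) of an all-NULL group is 0.
  1: ids {5} → COUNT(b.id)=1
  2: ids {—} → COUNT(b.id)=0
  3: ids {1} → COUNT(b.id)=1
  4: ids {2, 3, 6, 7, 8} → COUNT(b.id)=5
  5: ids {4, 9} → COUNT(b.id)=2

Germany | 1 ; Mexico | 0 ; Egypt | 1 ; Mexico | 5 ; UK | 2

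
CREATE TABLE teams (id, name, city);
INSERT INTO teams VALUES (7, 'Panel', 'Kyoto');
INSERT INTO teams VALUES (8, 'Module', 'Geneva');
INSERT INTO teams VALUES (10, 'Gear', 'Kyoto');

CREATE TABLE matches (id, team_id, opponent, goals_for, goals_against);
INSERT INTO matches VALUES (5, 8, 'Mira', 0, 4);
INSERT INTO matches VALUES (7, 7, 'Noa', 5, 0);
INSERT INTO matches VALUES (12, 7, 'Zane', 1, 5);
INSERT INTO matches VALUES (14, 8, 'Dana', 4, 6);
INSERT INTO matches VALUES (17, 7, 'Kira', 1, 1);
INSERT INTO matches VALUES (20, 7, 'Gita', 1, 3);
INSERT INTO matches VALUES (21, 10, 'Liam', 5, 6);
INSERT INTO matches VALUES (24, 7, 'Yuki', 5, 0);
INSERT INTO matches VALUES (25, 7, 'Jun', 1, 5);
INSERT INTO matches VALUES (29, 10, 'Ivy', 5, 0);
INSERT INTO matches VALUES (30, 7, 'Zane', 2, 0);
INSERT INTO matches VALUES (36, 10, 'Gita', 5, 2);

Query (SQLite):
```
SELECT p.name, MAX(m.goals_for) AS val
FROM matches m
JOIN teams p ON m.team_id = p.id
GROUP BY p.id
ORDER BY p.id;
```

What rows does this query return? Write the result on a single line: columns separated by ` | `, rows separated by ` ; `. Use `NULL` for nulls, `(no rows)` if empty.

Panel | 5 ; Module | 4 ; Gear | 5

Join each matches row to its teams via team_id.
Group joined rows by teams.id; compute MAX(m.goals_for) per group.
  7: ids {7, 12, 17, 20, 24, 25, 30} → MAX(m.goals_for)=5
  8: ids {5, 14} → MAX(m.goals_for)=4
  10: ids {21, 29, 36} → MAX(m.goals_for)=5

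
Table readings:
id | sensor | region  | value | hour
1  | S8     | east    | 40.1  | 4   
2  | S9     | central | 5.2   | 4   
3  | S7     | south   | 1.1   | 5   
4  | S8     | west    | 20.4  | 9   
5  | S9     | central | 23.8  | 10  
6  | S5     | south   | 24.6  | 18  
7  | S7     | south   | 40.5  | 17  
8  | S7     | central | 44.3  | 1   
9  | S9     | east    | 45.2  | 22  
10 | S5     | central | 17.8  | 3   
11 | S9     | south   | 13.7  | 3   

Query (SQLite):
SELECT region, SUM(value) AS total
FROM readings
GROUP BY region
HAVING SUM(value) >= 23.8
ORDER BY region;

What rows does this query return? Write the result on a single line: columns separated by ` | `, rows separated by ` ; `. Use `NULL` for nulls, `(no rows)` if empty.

Partition readings by region; compute SUM(value) within each group.
HAVING: keep groups where SUM(value) >= 23.8.
  central: ids {2, 5, 8, 10} → SUM(value)=91.1
  east: ids {1, 9} → SUM(value)=85.3
  south: ids {3, 6, 7, 11} → SUM(value)=79.9
  west: ids {4} → SUM(value)=20.4

central | 91.1 ; east | 85.3 ; south | 79.9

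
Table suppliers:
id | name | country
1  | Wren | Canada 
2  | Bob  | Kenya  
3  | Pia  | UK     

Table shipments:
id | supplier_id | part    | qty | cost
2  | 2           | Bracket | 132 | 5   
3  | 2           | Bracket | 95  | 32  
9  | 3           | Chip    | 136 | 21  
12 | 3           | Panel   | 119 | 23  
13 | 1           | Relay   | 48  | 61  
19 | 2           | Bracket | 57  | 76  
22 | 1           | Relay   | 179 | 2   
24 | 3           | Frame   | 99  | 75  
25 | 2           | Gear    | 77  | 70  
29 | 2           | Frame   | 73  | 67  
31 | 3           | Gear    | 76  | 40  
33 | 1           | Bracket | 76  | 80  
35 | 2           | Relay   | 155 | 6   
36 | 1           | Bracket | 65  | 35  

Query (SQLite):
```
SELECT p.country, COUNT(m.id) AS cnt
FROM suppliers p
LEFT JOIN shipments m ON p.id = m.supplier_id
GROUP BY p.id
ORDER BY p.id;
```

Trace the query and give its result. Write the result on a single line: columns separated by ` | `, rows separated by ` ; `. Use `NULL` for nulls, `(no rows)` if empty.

LEFT JOIN keeps every suppliers row; unmatched ones get NULL for shipments columns.
Group by suppliers.id and compute COUNT(m.id). COUNT(col) of an all-NULL group is 0.
  1: ids {13, 22, 33, 36} → COUNT(m.id)=4
  2: ids {2, 3, 19, 25, 29, 35} → COUNT(m.id)=6
  3: ids {9, 12, 24, 31} → COUNT(m.id)=4

Canada | 4 ; Kenya | 6 ; UK | 4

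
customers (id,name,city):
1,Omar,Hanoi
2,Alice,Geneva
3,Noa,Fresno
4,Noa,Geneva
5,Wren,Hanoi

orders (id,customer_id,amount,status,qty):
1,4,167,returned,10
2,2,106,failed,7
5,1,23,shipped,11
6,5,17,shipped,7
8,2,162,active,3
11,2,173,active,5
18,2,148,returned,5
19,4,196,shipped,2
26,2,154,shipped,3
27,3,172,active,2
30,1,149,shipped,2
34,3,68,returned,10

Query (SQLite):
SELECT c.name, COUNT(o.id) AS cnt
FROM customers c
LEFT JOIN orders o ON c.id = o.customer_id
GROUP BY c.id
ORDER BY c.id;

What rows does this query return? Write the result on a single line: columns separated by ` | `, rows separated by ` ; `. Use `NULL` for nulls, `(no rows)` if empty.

Omar | 2 ; Alice | 5 ; Noa | 2 ; Noa | 2 ; Wren | 1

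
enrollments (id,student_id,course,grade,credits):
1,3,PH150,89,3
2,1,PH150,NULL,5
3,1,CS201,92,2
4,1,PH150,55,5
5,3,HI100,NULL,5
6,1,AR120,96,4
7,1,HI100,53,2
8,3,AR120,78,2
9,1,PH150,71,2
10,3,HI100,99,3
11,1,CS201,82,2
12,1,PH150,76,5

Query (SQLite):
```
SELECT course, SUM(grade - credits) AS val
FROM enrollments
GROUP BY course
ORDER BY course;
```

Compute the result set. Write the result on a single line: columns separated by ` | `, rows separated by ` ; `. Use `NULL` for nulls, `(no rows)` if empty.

For each row compute grade - credits.
Group by course; take SUM of the expression per group.
  AR120: ids {6, 8} → SUM(grade - credits)=168
  CS201: ids {3, 11} → SUM(grade - credits)=170
  HI100: ids {5, 7, 10} → SUM(grade - credits)=147
  PH150: ids {1, 2, 4, 9, 12} → SUM(grade - credits)=276

AR120 | 168 ; CS201 | 170 ; HI100 | 147 ; PH150 | 276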